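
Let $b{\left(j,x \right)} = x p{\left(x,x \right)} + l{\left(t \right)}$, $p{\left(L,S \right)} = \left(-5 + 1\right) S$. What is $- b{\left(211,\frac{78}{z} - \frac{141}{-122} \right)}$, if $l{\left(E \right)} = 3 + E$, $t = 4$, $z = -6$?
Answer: $\frac{2061978}{3721} \approx 554.15$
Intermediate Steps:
$p{\left(L,S \right)} = - 4 S$
$b{\left(j,x \right)} = 7 - 4 x^{2}$ ($b{\left(j,x \right)} = x \left(- 4 x\right) + \left(3 + 4\right) = - 4 x^{2} + 7 = 7 - 4 x^{2}$)
$- b{\left(211,\frac{78}{z} - \frac{141}{-122} \right)} = - (7 - 4 \left(\frac{78}{-6} - \frac{141}{-122}\right)^{2}) = - (7 - 4 \left(78 \left(- \frac{1}{6}\right) - - \frac{141}{122}\right)^{2}) = - (7 - 4 \left(-13 + \frac{141}{122}\right)^{2}) = - (7 - 4 \left(- \frac{1445}{122}\right)^{2}) = - (7 - \frac{2088025}{3721}) = \left(-1\right) \left(- \frac{2061978}{3721}\right) = \frac{2061978}{3721}$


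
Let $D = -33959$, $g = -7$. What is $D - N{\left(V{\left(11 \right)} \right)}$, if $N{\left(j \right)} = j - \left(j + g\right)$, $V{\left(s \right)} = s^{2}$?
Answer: $-33966$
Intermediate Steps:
$N{\left(j \right)} = 7$ ($N{\left(j \right)} = j - \left(j - 7\right) = j - \left(-7 + j\right) = 7$)
$D - N{\left(V{\left(11 \right)} \right)} = -33959 - 7 = -33966$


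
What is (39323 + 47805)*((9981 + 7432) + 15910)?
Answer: 2903366344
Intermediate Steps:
(39323 + 47805)*((9981 + 7432) + 15910) = 87128*(17413 + 15910) = 87128*33323 = 2903366344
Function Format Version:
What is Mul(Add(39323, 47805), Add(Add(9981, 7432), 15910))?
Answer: 2903366344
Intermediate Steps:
Mul(Add(39323, 47805), Add(Add(9981, 7432), 15910)) = Mul(87128, Add(17413, 15910)) = Mul(87128, 33323) = 2903366344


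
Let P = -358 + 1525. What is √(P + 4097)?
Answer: 4*√329 ≈ 72.553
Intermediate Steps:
P = 1167
√(P + 4097) = √(1167 + 4097) = √5264 = 4*√329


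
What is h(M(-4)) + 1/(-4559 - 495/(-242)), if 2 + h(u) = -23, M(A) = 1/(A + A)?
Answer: -2506347/100253 ≈ -25.000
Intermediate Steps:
M(A) = 1/(2*A)
h(u) = -25 (h(u) = -2 - 23 = -25)
h(M(-4)) + 1/(-4559 - 495/(-242)) = -25 + 1/(-4559 - 495/(-242)) = -25 + 1/(-4559 - 495*(-1/242)) = -25 + 1/(-4559 + 45/22) = -25 + 1/(-100253/22) = -25 - 22/100253 = -2506347/100253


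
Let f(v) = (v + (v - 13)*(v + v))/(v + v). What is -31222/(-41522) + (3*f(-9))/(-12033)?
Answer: 126124165/166544742 ≈ 0.75730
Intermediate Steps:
f(v) = (v + 2*v*(-13 + v))/(2*v) (f(v) = (v + (-13 + v)*(2*v))/((2*v)) = (v + 2*v*(-13 + v))*(1/(2*v)) = (v + 2*v*(-13 + v))/(2*v))
-31222/(-41522) + (3*f(-9))/(-12033) = -31222/(-41522) + (3*(-25/2 - 9))/(-12033) = -31222*(-1/41522) + (3*(-43/2))*(-1/12033) = 15611/20761 - 129/2*(-1/12033) = 15611/20761 + 43/8022 = 126124165/166544742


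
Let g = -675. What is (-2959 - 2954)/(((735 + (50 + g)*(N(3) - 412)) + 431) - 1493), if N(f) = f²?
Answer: -5913/251548 ≈ -0.023506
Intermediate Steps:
(-2959 - 2954)/(((735 + (50 + g)*(N(3) - 412)) + 431) - 1493) = (-2959 - 2954)/(((735 + (50 - 675)*(3² - 412)) + 431) - 1493) = -5913/(((735 - 625*(9 - 412)) + 431) - 1493) = -5913/(((735 - 625*(-403)) + 431) - 1493) = -5913/(((735 + 251875) + 431) - 1493) = -5913/((252610 + 431) - 1493) = -5913/(253041 - 1493) = -5913/251548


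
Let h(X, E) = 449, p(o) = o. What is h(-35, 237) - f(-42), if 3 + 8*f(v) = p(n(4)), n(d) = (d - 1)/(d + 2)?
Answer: 7189/16 ≈ 449.31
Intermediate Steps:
n(d) = (-1 + d)/(2 + d)
f(v) = -5/16 (f(v) = -3/8 + ((-1 + 4)/(2 + 4))/8 = -3/8 + (3/6)/8 = -3/8 + ((⅙)*3)/8 = -3/8 + (⅛)*(½) = -3/8 + 1/16 = -5/16)
h(-35, 237) - f(-42) = 449 - 1*(-5/16) = 449 + 5/16 = 7189/16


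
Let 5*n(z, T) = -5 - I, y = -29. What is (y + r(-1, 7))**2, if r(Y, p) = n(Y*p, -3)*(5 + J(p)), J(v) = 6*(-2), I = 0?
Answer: 484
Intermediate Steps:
J(v) = -12
n(z, T) = -1 (n(z, T) = (-5 - 1*0)/5 = (-5 + 0)/5 = (1/5)*(-5) = -1)
r(Y, p) = 7 (r(Y, p) = -(5 - 12) = -1*(-7) = 7)
(y + r(-1, 7))**2 = (-29 + 7)**2 = (-22)**2 = 484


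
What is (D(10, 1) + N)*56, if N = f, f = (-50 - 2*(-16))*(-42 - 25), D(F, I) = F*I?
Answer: 68096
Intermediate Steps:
f = 1206 (f = (-50 + 32)*(-67) = -18*(-67) = 1206)
N = 1206
(D(10, 1) + N)*56 = (10*1 + 1206)*56 = (10 + 1206)*56 = 1216*56 = 68096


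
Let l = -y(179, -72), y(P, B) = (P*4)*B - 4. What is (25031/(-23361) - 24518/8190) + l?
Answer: 126451998784/2452905 ≈ 51552.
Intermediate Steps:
y(P, B) = -4 + 4*B*P (y(P, B) = (4*P)*B - 4 = 4*B*P - 4 = -4 + 4*B*P)
l = 51556 (l = -(-4 + 4*(-72)*179) = -(-4 - 51552) = -1*(-51556) = 51556)
(25031/(-23361) - 24518/8190) + l = (25031/(-23361) - 24518/8190) + 51556 = (25031*(-1/23361) - 24518*1/8190) + 51556 = (-25031/23361 - 943/315) + 51556 = -9971396/2452905 + 51556 = 126451998784/2452905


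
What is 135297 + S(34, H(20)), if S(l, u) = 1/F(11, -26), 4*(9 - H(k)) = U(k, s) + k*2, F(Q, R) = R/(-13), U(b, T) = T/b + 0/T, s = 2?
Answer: 270595/2 ≈ 1.3530e+5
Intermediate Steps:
U(b, T) = T/b (U(b, T) = T/b + 0 = T/b)
F(Q, R) = -R/13 (F(Q, R) = R*(-1/13) = -R/13)
H(k) = 9 - k/2 - 1/(2*k) (H(k) = 9 - (2/k + k*2)/4 = 9 - (2/k + 2*k)/4 = 9 - (2*k + 2/k)/4 = 9 + (-k/2 - 1/(2*k)) = 9 - k/2 - 1/(2*k))
S(l, u) = ½ (S(l, u) = 1/(-1/13*(-26)) = 1/2 = ½)
135297 + S(34, H(20)) = 135297 + ½ = 270595/2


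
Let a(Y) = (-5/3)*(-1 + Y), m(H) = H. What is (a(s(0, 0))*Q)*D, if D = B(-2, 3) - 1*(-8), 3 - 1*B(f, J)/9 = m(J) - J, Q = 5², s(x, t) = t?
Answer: 4375/3 ≈ 1458.3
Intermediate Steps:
Q = 25
B(f, J) = 27 (B(f, J) = 27 - 9*(J - J) = 27 - 9*0 = 27 + 0 = 27)
a(Y) = 5/3 - 5*Y/3 (a(Y) = (-5*⅓)*(-1 + Y) = -5*(-1 + Y)/3 = 5/3 - 5*Y/3)
D = 35 (D = 27 - 1*(-8) = 27 + 8 = 35)
(a(s(0, 0))*Q)*D = ((5/3 - 5/3*0)*25)*35 = ((5/3 + 0)*25)*35 = ((5/3)*25)*35 = (125/3)*35 = 4375/3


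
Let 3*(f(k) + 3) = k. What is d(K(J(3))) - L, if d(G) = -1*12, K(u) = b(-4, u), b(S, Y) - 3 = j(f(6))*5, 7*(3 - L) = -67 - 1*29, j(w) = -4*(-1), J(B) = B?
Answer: -201/7 ≈ -28.714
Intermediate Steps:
f(k) = -3 + k/3
j(w) = 4
L = 117/7 (L = 3 - (-67 - 1*29)/7 = 3 - (-67 - 29)/7 = 3 - 1/7*(-96) = 3 + 96/7 = 117/7 ≈ 16.714)
b(S, Y) = 23 (b(S, Y) = 3 + 4*5 = 3 + 20 = 23)
K(u) = 23
d(G) = -12
d(K(J(3))) - L = -12 - 1*117/7 = -12 - 117/7 = -201/7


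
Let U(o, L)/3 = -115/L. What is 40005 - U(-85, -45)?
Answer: 119992/3 ≈ 39997.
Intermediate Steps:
U(o, L) = -345/L (U(o, L) = 3*(-115/L) = -345/L)
40005 - U(-85, -45) = 40005 - (-345)/(-45) = 40005 - (-345)*(-1)/45 = 40005 - 1*23/3 = 40005 - 23/3 = 119992/3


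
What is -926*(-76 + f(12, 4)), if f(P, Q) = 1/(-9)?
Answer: 634310/9 ≈ 70479.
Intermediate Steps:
f(P, Q) = -1/9
-926*(-76 + f(12, 4)) = -926*(-76 - 1/9) = -926*(-685/9) = 634310/9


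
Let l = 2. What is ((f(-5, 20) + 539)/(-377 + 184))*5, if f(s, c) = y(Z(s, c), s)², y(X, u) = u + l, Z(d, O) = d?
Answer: -2740/193 ≈ -14.197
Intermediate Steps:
y(X, u) = 2 + u (y(X, u) = u + 2 = 2 + u)
f(s, c) = (2 + s)²
((f(-5, 20) + 539)/(-377 + 184))*5 = (((2 - 5)² + 539)/(-377 + 184))*5 = (((-3)² + 539)/(-193))*5 = ((9 + 539)*(-1/193))*5 = (548*(-1/193))*5 = -548/193*5 = -2740/193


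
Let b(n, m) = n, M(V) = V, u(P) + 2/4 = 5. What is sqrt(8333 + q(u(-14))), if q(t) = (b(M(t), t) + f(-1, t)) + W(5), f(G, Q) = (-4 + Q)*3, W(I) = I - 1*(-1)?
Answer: sqrt(8345) ≈ 91.351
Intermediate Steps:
u(P) = 9/2 (u(P) = -1/2 + 5 = 9/2)
W(I) = 1 + I (W(I) = I + 1 = 1 + I)
f(G, Q) = -12 + 3*Q
q(t) = -6 + 4*t (q(t) = (t + (-12 + 3*t)) + (1 + 5) = (-12 + 4*t) + 6 = -6 + 4*t)
sqrt(8333 + q(u(-14))) = sqrt(8333 + (-6 + 4*(9/2))) = sqrt(8333 + (-6 + 18)) = sqrt(8333 + 12) = sqrt(8345)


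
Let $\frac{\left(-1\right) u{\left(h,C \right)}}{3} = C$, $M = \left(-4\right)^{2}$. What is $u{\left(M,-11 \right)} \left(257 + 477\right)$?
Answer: $24222$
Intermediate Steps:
$M = 16$
$u{\left(h,C \right)} = - 3 C$
$u{\left(M,-11 \right)} \left(257 + 477\right) = \left(-3\right) \left(-11\right) \left(257 + 477\right) = 33 \cdot 734 = 24222$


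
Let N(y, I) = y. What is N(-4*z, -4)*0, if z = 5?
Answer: 0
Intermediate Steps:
N(-4*z, -4)*0 = -4*5*0 = -20*0 = 0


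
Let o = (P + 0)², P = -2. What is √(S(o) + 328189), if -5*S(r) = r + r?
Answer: √8204685/5 ≈ 572.88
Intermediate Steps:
o = 4 (o = (-2 + 0)² = (-2)² = 4)
S(r) = -2*r/5 (S(r) = -(r + r)/5 = -2*r/5)
√(S(o) + 328189) = √(-⅖*4 + 328189) = √(-8/5 + 328189) = √(1640937/5) = √8204685/5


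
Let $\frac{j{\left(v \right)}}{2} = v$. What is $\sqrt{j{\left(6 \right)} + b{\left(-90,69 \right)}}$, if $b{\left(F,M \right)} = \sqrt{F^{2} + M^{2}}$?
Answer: $\sqrt{12 + 3 \sqrt{1429}} \approx 11.199$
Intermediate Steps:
$j{\left(v \right)} = 2 v$
$\sqrt{j{\left(6 \right)} + b{\left(-90,69 \right)}} = \sqrt{2 \cdot 6 + \sqrt{\left(-90\right)^{2} + 69^{2}}} = \sqrt{12 + \sqrt{8100 + 4761}} = \sqrt{12 + \sqrt{12861}} = \sqrt{12 + 3 \sqrt{1429}}$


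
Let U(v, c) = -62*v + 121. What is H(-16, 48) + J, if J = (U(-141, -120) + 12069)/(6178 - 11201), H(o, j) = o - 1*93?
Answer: -568439/5023 ≈ -113.17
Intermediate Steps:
H(o, j) = -93 + o (H(o, j) = o - 93 = -93 + o)
U(v, c) = 121 - 62*v
J = -20932/5023 (J = ((121 - 62*(-141)) + 12069)/(6178 - 11201) = ((121 + 8742) + 12069)/(-5023) = (8863 + 12069)*(-1/5023) = 20932*(-1/5023) = -20932/5023 ≈ -4.1672)
H(-16, 48) + J = (-93 - 16) - 20932/5023 = -109 - 20932/5023 = -568439/5023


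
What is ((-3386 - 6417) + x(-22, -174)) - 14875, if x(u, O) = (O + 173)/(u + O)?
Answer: -4836887/196 ≈ -24678.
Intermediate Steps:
x(u, O) = (173 + O)/(O + u)
((-3386 - 6417) + x(-22, -174)) - 14875 = ((-3386 - 6417) + (173 - 174)/(-174 - 22)) - 14875 = (-9803 - 1/(-196)) - 14875 = (-9803 - 1/196*(-1)) - 14875 = (-9803 + 1/196) - 14875 = -1921387/196 - 14875 = -4836887/196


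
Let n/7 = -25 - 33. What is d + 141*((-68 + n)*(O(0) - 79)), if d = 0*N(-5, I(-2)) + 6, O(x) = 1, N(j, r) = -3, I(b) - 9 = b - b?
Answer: 5213058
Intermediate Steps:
I(b) = 9 (I(b) = 9 + (b - b) = 9 + 0 = 9)
n = -406 (n = 7*(-25 - 33) = 7*(-58) = -406)
d = 6 (d = 0*(-3) + 6 = 0 + 6 = 6)
d + 141*((-68 + n)*(O(0) - 79)) = 6 + 141*((-68 - 406)*(1 - 79)) = 6 + 141*(-474*(-78)) = 6 + 141*36972 = 6 + 5213052 = 5213058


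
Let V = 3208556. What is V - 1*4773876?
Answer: -1565320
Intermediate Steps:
V - 1*4773876 = 3208556 - 1*4773876 = 3208556 - 4773876 = -1565320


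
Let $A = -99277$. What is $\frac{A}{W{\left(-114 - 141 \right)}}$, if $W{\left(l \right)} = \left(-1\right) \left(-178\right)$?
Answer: $- \frac{99277}{178} \approx -557.74$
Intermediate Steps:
$W{\left(l \right)} = 178$
$\frac{A}{W{\left(-114 - 141 \right)}} = - \frac{99277}{178}$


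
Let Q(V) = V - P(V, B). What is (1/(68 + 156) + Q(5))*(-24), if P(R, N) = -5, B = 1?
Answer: -6723/28 ≈ -240.11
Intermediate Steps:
Q(V) = 5 + V (Q(V) = V - 1*(-5) = V + 5 = 5 + V)
(1/(68 + 156) + Q(5))*(-24) = (1/(68 + 156) + (5 + 5))*(-24) = (1/224 + 10)*(-24) = (2241/224)*(-24) = -6723/28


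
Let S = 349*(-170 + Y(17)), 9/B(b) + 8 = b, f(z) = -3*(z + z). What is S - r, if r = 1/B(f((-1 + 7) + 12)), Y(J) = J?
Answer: -480457/9 ≈ -53384.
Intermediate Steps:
f(z) = -6*z
B(b) = 9/(-8 + b)
r = -116/9 (r = 1/(9/(-8 - 6*((-1 + 7) + 12))) = 1/(9/(-8 - 6*(6 + 12))) = 1/(9/(-8 - 6*18)) = 1/(9/(-8 - 108)) = 1/(9/(-116)) = 1/(9*(-1/116)) = 1/(-9/116) = -116/9 ≈ -12.889)
S = -53397 (S = 349*(-170 + 17) = 349*(-153) = -53397)
S - r = -53397 - 1*(-116/9) = -53397 + 116/9 = -480457/9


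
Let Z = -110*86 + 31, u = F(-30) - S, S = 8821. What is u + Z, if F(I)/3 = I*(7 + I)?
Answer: -16180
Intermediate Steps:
F(I) = 3*I*(7 + I) (F(I) = 3*(I*(7 + I)) = 3*I*(7 + I))
u = -6751 (u = 3*(-30)*(7 - 30) - 1*8821 = 3*(-30)*(-23) - 8821 = 2070 - 8821 = -6751)
Z = -9429 (Z = -9460 + 31 = -9429)
u + Z = -6751 - 9429 = -16180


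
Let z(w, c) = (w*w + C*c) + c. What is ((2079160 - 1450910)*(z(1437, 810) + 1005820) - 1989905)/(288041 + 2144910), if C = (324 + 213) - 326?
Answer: 2037104289345/2432951 ≈ 8.3730e+5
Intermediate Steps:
C = 211 (C = 537 - 326 = 211)
z(w, c) = w² + 212*c (z(w, c) = (w*w + 211*c) + c = (w² + 211*c) + c = w² + 212*c)
((2079160 - 1450910)*(z(1437, 810) + 1005820) - 1989905)/(288041 + 2144910) = ((2079160 - 1450910)*((1437² + 212*810) + 1005820) - 1989905)/(288041 + 2144910) = (628250*((2064969 + 171720) + 1005820) - 1989905)/2432951 = (628250*(2236689 + 1005820) - 1989905)*(1/2432951) = (628250*3242509 - 1989905)*(1/2432951) = (2037106279250 - 1989905)*(1/2432951) = 2037104289345*(1/2432951) = 2037104289345/2432951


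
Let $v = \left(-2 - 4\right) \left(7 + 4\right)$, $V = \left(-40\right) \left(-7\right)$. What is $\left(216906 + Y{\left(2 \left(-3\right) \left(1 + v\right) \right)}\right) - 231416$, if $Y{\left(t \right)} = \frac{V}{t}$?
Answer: $- \frac{565862}{39} \approx -14509.0$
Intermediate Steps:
$V = 280$
$v = -66$ ($v = \left(-6\right) 11 = -66$)
$Y{\left(t \right)} = \frac{280}{t}$
$\left(216906 + Y{\left(2 \left(-3\right) \left(1 + v\right) \right)}\right) - 231416 = \left(216906 + \frac{280}{2 \left(-3\right) \left(1 - 66\right)}\right) - 231416 = \left(216906 + \frac{280}{\left(-6\right) \left(-65\right)}\right) - 231416 = \left(216906 + \frac{280}{390}\right) - 231416 = \left(216906 + 280 \cdot \frac{1}{390}\right) - 231416 = \left(216906 + \frac{28}{39}\right) - 231416 = \frac{8459362}{39} - 231416 = - \frac{565862}{39}$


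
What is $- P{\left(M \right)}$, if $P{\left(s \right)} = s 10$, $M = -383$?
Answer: $3830$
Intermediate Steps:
$P{\left(s \right)} = 10 s$
$- P{\left(M \right)} = - 10 \left(-383\right) = \left(-1\right) \left(-3830\right) = 3830$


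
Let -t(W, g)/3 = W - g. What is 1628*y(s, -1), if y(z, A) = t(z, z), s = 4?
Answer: 0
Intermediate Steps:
t(W, g) = -3*W + 3*g (t(W, g) = -3*(W - g) = -3*W + 3*g)
y(z, A) = 0 (y(z, A) = -3*z + 3*z = 0)
1628*y(s, -1) = 1628*0 = 0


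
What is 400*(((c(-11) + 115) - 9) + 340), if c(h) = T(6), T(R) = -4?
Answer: 176800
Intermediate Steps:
c(h) = -4
400*(((c(-11) + 115) - 9) + 340) = 400*(((-4 + 115) - 9) + 340) = 400*((111 - 9) + 340) = 400*(102 + 340) = 400*442 = 176800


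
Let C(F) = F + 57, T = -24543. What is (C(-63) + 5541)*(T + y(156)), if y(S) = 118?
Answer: -135192375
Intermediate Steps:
C(F) = 57 + F
(C(-63) + 5541)*(T + y(156)) = ((57 - 63) + 5541)*(-24543 + 118) = (-6 + 5541)*(-24425) = 5535*(-24425) = -135192375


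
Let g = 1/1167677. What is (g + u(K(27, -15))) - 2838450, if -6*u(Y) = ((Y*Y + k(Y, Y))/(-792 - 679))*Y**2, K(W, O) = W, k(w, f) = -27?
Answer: -4875372185660318/1717652867 ≈ -2.8384e+6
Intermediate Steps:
u(Y) = -Y**2*(27/1471 - Y**2/1471)/6 (u(Y) = -(Y*Y - 27)/(-792 - 679)*Y**2/6 = -(Y**2 - 27)/(-1471)*Y**2/6 = -(-27 + Y**2)*(-1/1471)*Y**2/6 = -(27/1471 - Y**2/1471)*Y**2/6 = -Y**2*(27/1471 - Y**2/1471)/6)
g = 1/1167677 ≈ 8.5640e-7
(g + u(K(27, -15))) - 2838450 = (1/1167677 + (1/8826)*27**2*(-27 + 27**2)) - 2838450 = (1/1167677 + (1/8826)*729*(-27 + 729)) - 2838450 = (1/1167677 + (1/8826)*729*702) - 2838450 = (1/1167677 + 85293/1471) - 2838450 = 99594675832/1717652867 - 2838450 = -4875372185660318/1717652867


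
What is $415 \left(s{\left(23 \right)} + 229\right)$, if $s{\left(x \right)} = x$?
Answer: $104580$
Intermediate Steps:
$415 \left(s{\left(23 \right)} + 229\right) = 415 \left(23 + 229\right) = 415 \cdot 252 = 104580$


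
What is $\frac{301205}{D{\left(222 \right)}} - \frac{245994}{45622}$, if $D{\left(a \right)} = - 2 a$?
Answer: $- \frac{6925397923}{10128084} \approx -683.78$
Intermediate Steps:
$\frac{301205}{D{\left(222 \right)}} - \frac{245994}{45622} = \frac{301205}{\left(-2\right) 222} - \frac{245994}{45622} = \frac{301205}{-444} - \frac{122997}{22811} = 301205 \left(- \frac{1}{444}\right) - \frac{122997}{22811} = - \frac{301205}{444} - \frac{122997}{22811} = - \frac{6925397923}{10128084}$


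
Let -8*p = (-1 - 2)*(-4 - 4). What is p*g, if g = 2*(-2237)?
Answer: 13422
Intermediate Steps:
p = -3 (p = -(-1 - 2)*(-4 - 4)/8 = -(-3)*(-8)/8 = -⅛*24 = -3)
g = -4474
p*g = -3*(-4474) = 13422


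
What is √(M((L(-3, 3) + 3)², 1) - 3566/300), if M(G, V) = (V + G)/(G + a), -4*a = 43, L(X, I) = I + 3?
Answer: I*√761773578/8430 ≈ 3.2741*I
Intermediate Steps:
L(X, I) = 3 + I
a = -43/4 (a = -¼*43 = -43/4 ≈ -10.750)
M(G, V) = (G + V)/(-43/4 + G) (M(G, V) = (V + G)/(G - 43/4) = (G + V)/(-43/4 + G))
√(M((L(-3, 3) + 3)², 1) - 3566/300) = √(4*(((3 + 3) + 3)² + 1)/(-43 + 4*((3 + 3) + 3)²) - 3566/300) = √(4*((6 + 3)² + 1)/(-43 + 4*(6 + 3)²) - 3566*1/300) = √(4*(9² + 1)/(-43 + 4*9²) - 1783/150) = √(4*(81 + 1)/(-43 + 4*81) - 1783/150) = √(4*82/(-43 + 324) - 1783/150) = √(4*82/281 - 1783/150) = √(4*(1/281)*82 - 1783/150) = √(328/281 - 1783/150) = √(-451823/42150) = I*√761773578/8430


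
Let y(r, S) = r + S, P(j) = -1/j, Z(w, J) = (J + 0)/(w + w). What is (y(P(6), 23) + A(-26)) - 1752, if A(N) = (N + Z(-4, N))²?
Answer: -58157/48 ≈ -1211.6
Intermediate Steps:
Z(w, J) = J/(2*w) (Z(w, J) = J/((2*w)) = J*(1/(2*w)) = J/(2*w))
A(N) = 49*N²/64 (A(N) = (N + (½)*N/(-4))² = (N + (½)*N*(-¼))² = (N - N/8)² = (7*N/8)² = 49*N²/64)
y(r, S) = S + r
(y(P(6), 23) + A(-26)) - 1752 = ((23 - 1/6) + (49/64)*(-26)²) - 1752 = ((23 - 1*⅙) + (49/64)*676) - 1752 = ((23 - ⅙) + 8281/16) - 1752 = (137/6 + 8281/16) - 1752 = 25939/48 - 1752 = -58157/48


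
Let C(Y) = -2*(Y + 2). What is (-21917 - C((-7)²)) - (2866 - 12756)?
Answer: -11925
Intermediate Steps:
C(Y) = -4 - 2*Y (C(Y) = -2*(2 + Y) = -4 - 2*Y)
(-21917 - C((-7)²)) - (2866 - 12756) = (-21917 - (-4 - 2*(-7)²)) - (2866 - 12756) = (-21917 - (-4 - 2*49)) - 1*(-9890) = (-21917 - (-4 - 98)) + 9890 = (-21917 - 1*(-102)) + 9890 = (-21917 + 102) + 9890 = -21815 + 9890 = -11925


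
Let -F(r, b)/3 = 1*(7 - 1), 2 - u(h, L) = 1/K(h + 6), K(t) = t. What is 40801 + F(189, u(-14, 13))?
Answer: 40783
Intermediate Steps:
u(h, L) = 2 - 1/(6 + h) (u(h, L) = 2 - 1/(h + 6) = 2 - 1/(6 + h))
F(r, b) = -18 (F(r, b) = -3*(7 - 1) = -3*6 = -18)
40801 + F(189, u(-14, 13)) = 40801 - 18 = 40783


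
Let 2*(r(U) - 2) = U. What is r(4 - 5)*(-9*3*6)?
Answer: -243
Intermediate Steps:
r(U) = 2 + U/2
r(4 - 5)*(-9*3*6) = (2 + (4 - 5)/2)*(-9*3*6) = (2 + (½)*(-1))*(-27*6) = (2 - ½)*(-162) = (3/2)*(-162) = -243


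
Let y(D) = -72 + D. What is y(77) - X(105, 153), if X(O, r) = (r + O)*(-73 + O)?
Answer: -8251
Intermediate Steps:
X(O, r) = (-73 + O)*(O + r) (X(O, r) = (O + r)*(-73 + O) = (-73 + O)*(O + r))
y(77) - X(105, 153) = (-72 + 77) - (105² - 73*105 - 73*153 + 105*153) = 5 - (11025 - 7665 - 11169 + 16065) = 5 - 1*8256 = 5 - 8256 = -8251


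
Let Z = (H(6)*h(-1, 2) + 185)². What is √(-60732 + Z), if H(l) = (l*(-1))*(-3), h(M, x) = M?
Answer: I*√32843 ≈ 181.23*I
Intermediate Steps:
H(l) = 3*l (H(l) = -l*(-3) = 3*l)
Z = 27889 (Z = ((3*6)*(-1) + 185)² = (18*(-1) + 185)² = (-18 + 185)² = 167² = 27889)
√(-60732 + Z) = √(-60732 + 27889) = √(-32843) = I*√32843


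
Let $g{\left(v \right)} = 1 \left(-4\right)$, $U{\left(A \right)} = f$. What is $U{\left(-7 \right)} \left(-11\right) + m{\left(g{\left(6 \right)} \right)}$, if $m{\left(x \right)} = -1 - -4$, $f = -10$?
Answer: $113$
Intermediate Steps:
$U{\left(A \right)} = -10$
$g{\left(v \right)} = -4$
$m{\left(x \right)} = 3$ ($m{\left(x \right)} = -1 + 4 = 3$)
$U{\left(-7 \right)} \left(-11\right) + m{\left(g{\left(6 \right)} \right)} = \left(-10\right) \left(-11\right) + 3 = 110 + 3 = 113$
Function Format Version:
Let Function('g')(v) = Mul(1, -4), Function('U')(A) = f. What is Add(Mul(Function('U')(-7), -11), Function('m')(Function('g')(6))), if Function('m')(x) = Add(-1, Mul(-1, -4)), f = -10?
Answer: 113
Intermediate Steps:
Function('U')(A) = -10
Function('g')(v) = -4
Function('m')(x) = 3 (Function('m')(x) = Add(-1, 4) = 3)
Add(Mul(Function('U')(-7), -11), Function('m')(Function('g')(6))) = Add(Mul(-10, -11), 3) = Add(110, 3) = 113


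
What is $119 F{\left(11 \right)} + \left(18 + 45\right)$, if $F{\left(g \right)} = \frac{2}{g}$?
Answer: $\frac{931}{11} \approx 84.636$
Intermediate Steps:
$119 F{\left(11 \right)} + \left(18 + 45\right) = 119 \cdot \frac{2}{11} + \left(18 + 45\right) = 119 \cdot 2 \cdot \frac{1}{11} + 63 = 119 \cdot \frac{2}{11} + 63 = \frac{238}{11} + 63 = \frac{931}{11}$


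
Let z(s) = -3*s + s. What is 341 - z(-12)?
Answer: 317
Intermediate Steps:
z(s) = -2*s
341 - z(-12) = 341 - (-2)*(-12) = 341 - 1*24 = 341 - 24 = 317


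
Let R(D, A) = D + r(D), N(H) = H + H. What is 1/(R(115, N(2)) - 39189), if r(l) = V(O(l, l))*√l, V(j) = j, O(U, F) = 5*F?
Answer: -39074/1488755601 - 575*√115/1488755601 ≈ -3.0388e-5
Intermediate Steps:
r(l) = 5*l^(3/2) (r(l) = (5*l)*√l = 5*l^(3/2))
N(H) = 2*H
R(D, A) = D + 5*D^(3/2)
1/(R(115, N(2)) - 39189) = 1/((115 + 5*115^(3/2)) - 39189) = 1/((115 + 5*(115*√115)) - 39189) = 1/((115 + 575*√115) - 39189) = 1/(-39074 + 575*√115)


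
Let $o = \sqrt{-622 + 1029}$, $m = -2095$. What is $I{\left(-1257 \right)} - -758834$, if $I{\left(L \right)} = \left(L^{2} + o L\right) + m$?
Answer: $2336788 - 1257 \sqrt{407} \approx 2.3114 \cdot 10^{6}$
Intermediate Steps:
$o = \sqrt{407} \approx 20.174$
$I{\left(L \right)} = -2095 + L^{2} + L \sqrt{407}$ ($I{\left(L \right)} = \left(L^{2} + \sqrt{407} L\right) - 2095 = \left(L^{2} + L \sqrt{407}\right) - 2095 = -2095 + L^{2} + L \sqrt{407}$)
$I{\left(-1257 \right)} - -758834 = \left(-2095 + \left(-1257\right)^{2} - 1257 \sqrt{407}\right) - -758834 = \left(-2095 + 1580049 - 1257 \sqrt{407}\right) + 758834 = \left(1577954 - 1257 \sqrt{407}\right) + 758834 = 2336788 - 1257 \sqrt{407}$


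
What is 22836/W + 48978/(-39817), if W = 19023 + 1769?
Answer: -27272391/206968766 ≈ -0.13177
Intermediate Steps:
W = 20792
22836/W + 48978/(-39817) = 22836/20792 + 48978/(-39817) = 22836*(1/20792) + 48978*(-1/39817) = 5709/5198 - 48978/39817 = -27272391/206968766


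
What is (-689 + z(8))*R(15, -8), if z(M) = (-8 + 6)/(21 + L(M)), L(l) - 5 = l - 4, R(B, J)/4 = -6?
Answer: 82688/5 ≈ 16538.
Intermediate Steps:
R(B, J) = -24 (R(B, J) = 4*(-6) = -24)
L(l) = 1 + l (L(l) = 5 + (l - 4) = 5 + (-4 + l) = 1 + l)
z(M) = -2/(22 + M) (z(M) = (-8 + 6)/(21 + (1 + M)) = -2/(22 + M))
(-689 + z(8))*R(15, -8) = (-689 - 2/(22 + 8))*(-24) = (-689 - 2/30)*(-24) = (-689 - 2*1/30)*(-24) = (-689 - 1/15)*(-24) = -10336/15*(-24) = 82688/5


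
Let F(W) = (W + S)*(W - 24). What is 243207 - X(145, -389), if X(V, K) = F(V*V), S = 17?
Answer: -441659835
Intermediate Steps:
F(W) = (-24 + W)*(17 + W) (F(W) = (W + 17)*(W - 24) = (17 + W)*(-24 + W) = (-24 + W)*(17 + W))
X(V, K) = -408 + V⁴ - 7*V² (X(V, K) = -408 + (V*V)² - 7*V*V = -408 + (V²)² - 7*V² = -408 + V⁴ - 7*V²)
243207 - X(145, -389) = 243207 - (-408 + 145⁴ - 7*145²) = 243207 - (-408 + 442050625 - 7*21025) = 243207 - (-408 + 442050625 - 147175) = 243207 - 1*441903042 = 243207 - 441903042 = -441659835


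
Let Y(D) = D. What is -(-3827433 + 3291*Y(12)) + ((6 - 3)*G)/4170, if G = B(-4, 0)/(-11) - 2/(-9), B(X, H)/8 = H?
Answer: 23693570956/6255 ≈ 3.7879e+6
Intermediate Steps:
B(X, H) = 8*H
G = 2/9 (G = (8*0)/(-11) - 2/(-9) = 0*(-1/11) - 2*(-1/9) = 0 + 2/9 = 2/9 ≈ 0.22222)
-(-3827433 + 3291*Y(12)) + ((6 - 3)*G)/4170 = -3291/(1/(-1163 + 12)) + ((6 - 3)*(2/9))/4170 = -3291/(1/(-1151)) + (3*(2/9))*(1/4170) = -3291/(-1/1151) + (2/3)*(1/4170) = -3291*(-1151) + 1/6255 = 3787941 + 1/6255 = 23693570956/6255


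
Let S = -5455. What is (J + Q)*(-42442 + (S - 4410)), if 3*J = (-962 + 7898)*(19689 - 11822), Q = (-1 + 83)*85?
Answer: -951750658518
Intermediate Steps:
Q = 6970 (Q = 82*85 = 6970)
J = 18188504 (J = ((-962 + 7898)*(19689 - 11822))/3 = (6936*7867)/3 = (⅓)*54565512 = 18188504)
(J + Q)*(-42442 + (S - 4410)) = (18188504 + 6970)*(-42442 + (-5455 - 4410)) = 18195474*(-42442 - 9865) = 18195474*(-52307) = -951750658518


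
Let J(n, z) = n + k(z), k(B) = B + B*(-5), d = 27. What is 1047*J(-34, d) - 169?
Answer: -148843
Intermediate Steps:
k(B) = -4*B (k(B) = B - 5*B = -4*B)
J(n, z) = n - 4*z
1047*J(-34, d) - 169 = 1047*(-34 - 4*27) - 169 = 1047*(-34 - 108) - 169 = 1047*(-142) - 169 = -148674 - 169 = -148843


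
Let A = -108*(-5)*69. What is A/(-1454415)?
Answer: -2484/96961 ≈ -0.025619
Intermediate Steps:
A = 37260 (A = 540*69 = 37260)
A/(-1454415) = 37260/(-1454415) = 37260*(-1/1454415) = -2484/96961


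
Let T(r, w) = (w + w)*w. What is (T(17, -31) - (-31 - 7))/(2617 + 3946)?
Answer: 1960/6563 ≈ 0.29864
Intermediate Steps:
T(r, w) = 2*w² (T(r, w) = (2*w)*w = 2*w²)
(T(17, -31) - (-31 - 7))/(2617 + 3946) = (2*(-31)² - (-31 - 7))/(2617 + 3946) = (2*961 - 1*(-38))/6563 = (1922 + 38)*(1/6563) = 1960*(1/6563) = 1960/6563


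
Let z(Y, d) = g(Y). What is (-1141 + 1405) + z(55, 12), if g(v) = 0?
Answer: 264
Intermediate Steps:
z(Y, d) = 0
(-1141 + 1405) + z(55, 12) = (-1141 + 1405) + 0 = 264 + 0 = 264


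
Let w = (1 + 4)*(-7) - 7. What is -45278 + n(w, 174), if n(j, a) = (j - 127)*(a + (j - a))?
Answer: -38180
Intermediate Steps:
w = -42 (w = 5*(-7) - 7 = -35 - 7 = -42)
n(j, a) = j*(-127 + j) (n(j, a) = (-127 + j)*j = j*(-127 + j))
-45278 + n(w, 174) = -45278 - 42*(-127 - 42) = -45278 - 42*(-169) = -45278 + 7098 = -38180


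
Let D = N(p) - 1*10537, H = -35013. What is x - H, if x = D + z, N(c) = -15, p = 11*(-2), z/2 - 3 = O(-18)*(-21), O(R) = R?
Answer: 25223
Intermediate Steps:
z = 762 (z = 6 + 2*(-18*(-21)) = 6 + 2*378 = 6 + 756 = 762)
p = -22
D = -10552 (D = -15 - 1*10537 = -15 - 10537 = -10552)
x = -9790 (x = -10552 + 762 = -9790)
x - H = -9790 - 1*(-35013) = -9790 + 35013 = 25223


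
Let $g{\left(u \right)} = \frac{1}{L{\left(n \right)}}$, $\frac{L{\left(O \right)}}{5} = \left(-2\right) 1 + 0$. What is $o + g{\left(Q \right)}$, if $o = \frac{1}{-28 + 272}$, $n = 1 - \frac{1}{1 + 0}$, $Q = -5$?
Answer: $- \frac{117}{1220} \approx -0.095902$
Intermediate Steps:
$n = 0$ ($n = 1 - 1^{-1} = 1 - 1 = 0$)
$L{\left(O \right)} = -10$ ($L{\left(O \right)} = 5 \left(\left(-2\right) 1 + 0\right) = 5 \left(-2 + 0\right) = 5 \left(-2\right) = -10$)
$o = \frac{1}{244} \approx 0.0040984$
$g{\left(u \right)} = - \frac{1}{10}$ ($g{\left(u \right)} = \frac{1}{-10} = - \frac{1}{10}$)
$o + g{\left(Q \right)} = \frac{1}{244} - \frac{1}{10} = - \frac{117}{1220}$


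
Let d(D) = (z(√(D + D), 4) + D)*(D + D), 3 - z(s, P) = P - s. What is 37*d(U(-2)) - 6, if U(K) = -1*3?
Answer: 882 - 222*I*√6 ≈ 882.0 - 543.79*I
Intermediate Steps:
U(K) = -3
z(s, P) = 3 + s - P (z(s, P) = 3 - (P - s) = 3 + (s - P) = 3 + s - P)
d(D) = 2*D*(-1 + D + √2*√D) (d(D) = ((3 + √(D + D) - 1*4) + D)*(D + D) = ((3 + √(2*D) - 4) + D)*(2*D) = ((3 + √2*√D - 4) + D)*(2*D) = ((-1 + √2*√D) + D)*(2*D) = (-1 + D + √2*√D)*(2*D) = 2*D*(-1 + D + √2*√D))
37*d(U(-2)) - 6 = 37*(2*(-3)*(-1 - 3 + √2*√(-3))) - 6 = 37*(2*(-3)*(-1 - 3 + √2*(I*√3))) - 6 = 37*(2*(-3)*(-1 - 3 + I*√6)) - 6 = 37*(2*(-3)*(-4 + I*√6)) - 6 = 37*(24 - 6*I*√6) - 6 = (888 - 222*I*√6) - 6 = 882 - 222*I*√6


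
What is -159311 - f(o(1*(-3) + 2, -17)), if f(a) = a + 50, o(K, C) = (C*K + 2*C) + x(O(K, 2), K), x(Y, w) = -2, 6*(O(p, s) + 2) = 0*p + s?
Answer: -159342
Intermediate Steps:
O(p, s) = -2 + s/6 (O(p, s) = -2 + (0*p + s)/6 = -2 + (0 + s)/6 = -2 + s/6)
o(K, C) = -2 + 2*C + C*K (o(K, C) = (C*K + 2*C) - 2 = (2*C + C*K) - 2 = -2 + 2*C + C*K)
f(a) = 50 + a
-159311 - f(o(1*(-3) + 2, -17)) = -159311 - (50 + (-2 + 2*(-17) - 17*(1*(-3) + 2))) = -159311 - (50 + (-2 - 34 - 17*(-3 + 2))) = -159311 - (50 + (-2 - 34 - 17*(-1))) = -159311 - (50 + (-2 - 34 + 17)) = -159311 - (50 - 19) = -159311 - 1*31 = -159311 - 31 = -159342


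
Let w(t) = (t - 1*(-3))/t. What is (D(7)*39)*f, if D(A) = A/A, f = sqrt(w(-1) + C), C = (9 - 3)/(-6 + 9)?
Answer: 0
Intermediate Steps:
w(t) = (3 + t)/t (w(t) = (t + 3)/t = (3 + t)/t)
C = 2 (C = 6/3 = 6*(1/3) = 2)
f = 0 (f = sqrt((3 - 1)/(-1) + 2) = sqrt(-1*2 + 2) = sqrt(-2 + 2) = sqrt(0) = 0)
D(A) = 1
(D(7)*39)*f = (1*39)*0 = 39*0 = 0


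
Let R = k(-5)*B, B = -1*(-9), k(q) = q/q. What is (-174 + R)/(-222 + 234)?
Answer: -55/4 ≈ -13.750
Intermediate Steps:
k(q) = 1
B = 9
R = 9 (R = 1*9 = 9)
(-174 + R)/(-222 + 234) = (-174 + 9)/(-222 + 234) = -165/12 = -165*1/12 = -55/4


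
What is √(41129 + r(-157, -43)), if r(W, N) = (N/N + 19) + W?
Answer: 4*√2562 ≈ 202.46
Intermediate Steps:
r(W, N) = 20 + W (r(W, N) = (1 + 19) + W = 20 + W)
√(41129 + r(-157, -43)) = √(41129 + (20 - 157)) = √(41129 - 137) = √40992 = 4*√2562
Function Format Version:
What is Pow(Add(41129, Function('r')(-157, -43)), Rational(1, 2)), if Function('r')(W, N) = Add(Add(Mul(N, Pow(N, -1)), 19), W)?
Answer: Mul(4, Pow(2562, Rational(1, 2))) ≈ 202.46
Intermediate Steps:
Function('r')(W, N) = Add(20, W) (Function('r')(W, N) = Add(Add(1, 19), W) = Add(20, W))
Pow(Add(41129, Function('r')(-157, -43)), Rational(1, 2)) = Pow(Add(41129, Add(20, -157)), Rational(1, 2)) = Pow(Add(41129, -137), Rational(1, 2)) = Pow(40992, Rational(1, 2)) = Mul(4, Pow(2562, Rational(1, 2)))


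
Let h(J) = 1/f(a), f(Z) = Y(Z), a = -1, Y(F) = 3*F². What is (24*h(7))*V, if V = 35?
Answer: 280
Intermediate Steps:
f(Z) = 3*Z²
h(J) = ⅓ (h(J) = 1/(3*(-1)²) = 1/(3*1) = 1/3 = ⅓)
(24*h(7))*V = (24*(⅓))*35 = 8*35 = 280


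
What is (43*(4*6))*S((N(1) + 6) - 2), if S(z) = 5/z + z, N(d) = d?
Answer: 6192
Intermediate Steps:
S(z) = z + 5/z
(43*(4*6))*S((N(1) + 6) - 2) = (43*(4*6))*(((1 + 6) - 2) + 5/((1 + 6) - 2)) = (43*24)*((7 - 2) + 5/(7 - 2)) = 1032*(5 + 5/5) = 1032*(5 + 5*(1/5)) = 1032*(5 + 1) = 1032*6 = 6192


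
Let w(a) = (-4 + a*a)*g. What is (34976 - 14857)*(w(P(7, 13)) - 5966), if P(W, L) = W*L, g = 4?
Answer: 546069898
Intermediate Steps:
P(W, L) = L*W
w(a) = -16 + 4*a² (w(a) = (-4 + a*a)*4 = (-4 + a²)*4 = -16 + 4*a²)
(34976 - 14857)*(w(P(7, 13)) - 5966) = (34976 - 14857)*((-16 + 4*(13*7)²) - 5966) = 20119*((-16 + 4*91²) - 5966) = 20119*((-16 + 4*8281) - 5966) = 20119*((-16 + 33124) - 5966) = 20119*(33108 - 5966) = 20119*27142 = 546069898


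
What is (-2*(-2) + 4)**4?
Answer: 4096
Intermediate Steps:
(-2*(-2) + 4)**4 = (4 + 4)**4 = 8**4 = 4096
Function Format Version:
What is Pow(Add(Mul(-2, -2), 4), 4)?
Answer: 4096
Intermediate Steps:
Pow(Add(Mul(-2, -2), 4), 4) = Pow(Add(4, 4), 4) = Pow(8, 4) = 4096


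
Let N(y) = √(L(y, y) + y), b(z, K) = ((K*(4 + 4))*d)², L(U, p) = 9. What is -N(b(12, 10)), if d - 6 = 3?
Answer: -3*√57601 ≈ -720.01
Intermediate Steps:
d = 9 (d = 6 + 3 = 9)
b(z, K) = 5184*K² (b(z, K) = ((K*(4 + 4))*9)² = ((K*8)*9)² = ((8*K)*9)² = (72*K)² = 5184*K²)
N(y) = √(9 + y)
-N(b(12, 10)) = -√(9 + 5184*10²) = -√(9 + 5184*100) = -√(9 + 518400) = -√518409 = -3*√57601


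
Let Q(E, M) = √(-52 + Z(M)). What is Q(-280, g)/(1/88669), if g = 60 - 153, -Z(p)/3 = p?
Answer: 88669*√227 ≈ 1.3359e+6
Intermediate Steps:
Z(p) = -3*p
g = -93
Q(E, M) = √(-52 - 3*M)
Q(-280, g)/(1/88669) = √(-52 - 3*(-93))/(1/88669) = √(-52 + 279)/(1/88669) = √227*88669 = 88669*√227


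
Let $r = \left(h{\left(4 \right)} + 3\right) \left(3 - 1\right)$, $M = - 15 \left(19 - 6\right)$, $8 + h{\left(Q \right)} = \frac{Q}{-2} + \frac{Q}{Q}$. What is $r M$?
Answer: $2340$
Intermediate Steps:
$h{\left(Q \right)} = -7 - \frac{Q}{2}$ ($h{\left(Q \right)} = -8 + \left(\frac{Q}{-2} + \frac{Q}{Q}\right) = -8 + \left(Q \left(- \frac{1}{2}\right) + 1\right) = -8 - \left(-1 + \frac{Q}{2}\right) = -7 - \frac{Q}{2}$)
$M = -195$ ($M = \left(-15\right) 13 = -195$)
$r = -12$ ($r = \left(\left(-7 - 2\right) + 3\right) \left(3 - 1\right) = \left(\left(-7 - 2\right) + 3\right) 2 = \left(-9 + 3\right) 2 = \left(-6\right) 2 = -12$)
$r M = \left(-12\right) \left(-195\right) = 2340$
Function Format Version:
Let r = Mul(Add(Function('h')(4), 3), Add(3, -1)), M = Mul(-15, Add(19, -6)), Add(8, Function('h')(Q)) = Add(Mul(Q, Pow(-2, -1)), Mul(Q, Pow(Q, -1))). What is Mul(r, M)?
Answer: 2340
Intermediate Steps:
Function('h')(Q) = Add(-7, Mul(Rational(-1, 2), Q)) (Function('h')(Q) = Add(-8, Add(Mul(Q, Pow(-2, -1)), Mul(Q, Pow(Q, -1)))) = Add(-8, Add(Mul(Q, Rational(-1, 2)), 1)) = Add(-8, Add(Mul(Rational(-1, 2), Q), 1)) = Add(-8, Add(1, Mul(Rational(-1, 2), Q))) = Add(-7, Mul(Rational(-1, 2), Q)))
M = -195 (M = Mul(-15, 13) = -195)
r = -12 (r = Mul(Add(Add(-7, Mul(Rational(-1, 2), 4)), 3), Add(3, -1)) = Mul(Add(Add(-7, -2), 3), 2) = Mul(Add(-9, 3), 2) = Mul(-6, 2) = -12)
Mul(r, M) = Mul(-12, -195) = 2340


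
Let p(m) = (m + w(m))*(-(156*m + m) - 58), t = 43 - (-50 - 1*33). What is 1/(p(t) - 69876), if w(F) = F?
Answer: -1/5069556 ≈ -1.9726e-7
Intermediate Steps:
t = 126 (t = 43 - (-50 - 33) = 43 - 1*(-83) = 43 + 83 = 126)
p(m) = 2*m*(-58 - 157*m) (p(m) = (m + m)*(-(156*m + m) - 58) = (2*m)*(-157*m - 58) = (2*m)*(-58 - 157*m) = 2*m*(-58 - 157*m))
1/(p(t) - 69876) = 1/(2*126*(-58 - 157*126) - 69876) = 1/(2*126*(-58 - 19782) - 69876) = 1/(2*126*(-19840) - 69876) = 1/(-4999680 - 69876) = 1/(-5069556) = -1/5069556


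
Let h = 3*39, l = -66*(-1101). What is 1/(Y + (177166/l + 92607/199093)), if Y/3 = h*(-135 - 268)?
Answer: -657604179/93018174755237 ≈ -7.0696e-6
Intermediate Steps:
l = 72666
h = 117
Y = -141453 (Y = 3*(117*(-135 - 268)) = 3*(117*(-403)) = 3*(-47151) = -141453)
1/(Y + (177166/l + 92607/199093)) = 1/(-141453 + (177166/72666 + 92607/199093)) = 1/(-141453 + (177166*(1/72666) + 92607*(1/199093))) = 1/(-141453 + (8053/3303 + 92607/199093)) = 1/(-141453 + 1909176850/657604179) = 1/(-93018174755237/657604179) = -657604179/93018174755237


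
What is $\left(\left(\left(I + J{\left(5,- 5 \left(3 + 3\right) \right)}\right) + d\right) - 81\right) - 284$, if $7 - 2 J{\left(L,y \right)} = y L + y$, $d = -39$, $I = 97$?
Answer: $- \frac{427}{2} \approx -213.5$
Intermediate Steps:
$J{\left(L,y \right)} = \frac{7}{2} - \frac{y}{2} - \frac{L y}{2}$ ($J{\left(L,y \right)} = \frac{7}{2} - \frac{y L + y}{2} = \frac{7}{2} - \frac{L y + y}{2} = \frac{7}{2} - \frac{y + L y}{2} = \frac{7}{2} - \left(\frac{y}{2} + \frac{L y}{2}\right) = \frac{7}{2} - \frac{y}{2} - \frac{L y}{2}$)
$\left(\left(\left(I + J{\left(5,- 5 \left(3 + 3\right) \right)}\right) + d\right) - 81\right) - 284 = \left(\left(\left(97 - \left(- \frac{7}{2} + 3 \left(-5\right) \left(3 + 3\right)\right)\right) - 39\right) - 81\right) - 284 = \left(\left(\left(97 - \left(- \frac{7}{2} + 3 \left(-5\right) 6\right)\right) - 39\right) - 81\right) - 284 = \left(\left(\left(97 - \left(- \frac{37}{2} - 75\right)\right) - 39\right) - 81\right) - 284 = \left(\left(\left(97 + \left(\frac{7}{2} + 15 + 75\right)\right) - 39\right) - 81\right) - 284 = \left(\left(\left(97 + \frac{187}{2}\right) - 39\right) - 81\right) - 284 = \left(\left(\frac{381}{2} - 39\right) - 81\right) - 284 = \left(\frac{303}{2} - 81\right) - 284 = \frac{141}{2} - 284 = - \frac{427}{2}$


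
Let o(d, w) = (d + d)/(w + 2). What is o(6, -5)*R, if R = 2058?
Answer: -8232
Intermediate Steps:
o(d, w) = 2*d/(2 + w) (o(d, w) = (2*d)/(2 + w) = 2*d/(2 + w))
o(6, -5)*R = (2*6/(2 - 5))*2058 = (2*6/(-3))*2058 = (2*6*(-⅓))*2058 = -4*2058 = -8232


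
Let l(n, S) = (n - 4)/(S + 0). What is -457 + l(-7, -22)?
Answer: -913/2 ≈ -456.50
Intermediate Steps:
l(n, S) = (-4 + n)/S
-457 + l(-7, -22) = -457 + (-4 - 7)/(-22) = -457 - 1/22*(-11) = -457 + 1/2 = -913/2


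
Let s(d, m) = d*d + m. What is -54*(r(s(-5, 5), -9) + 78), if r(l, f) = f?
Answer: -3726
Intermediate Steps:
s(d, m) = m + d² (s(d, m) = d² + m = m + d²)
-54*(r(s(-5, 5), -9) + 78) = -54*(-9 + 78) = -54*69 = -3726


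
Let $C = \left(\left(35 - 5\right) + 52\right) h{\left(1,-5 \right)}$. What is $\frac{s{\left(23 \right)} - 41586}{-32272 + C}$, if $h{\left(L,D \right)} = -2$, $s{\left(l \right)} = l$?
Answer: $\frac{41563}{32436} \approx 1.2814$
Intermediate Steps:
$C = -164$ ($C = \left(\left(35 - 5\right) + 52\right) \left(-2\right) = \left(30 + 52\right) \left(-2\right) = 82 \left(-2\right) = -164$)
$\frac{s{\left(23 \right)} - 41586}{-32272 + C} = \frac{23 - 41586}{-32272 - 164} = - \frac{41563}{-32436} = \left(-41563\right) \left(- \frac{1}{32436}\right) = \frac{41563}{32436}$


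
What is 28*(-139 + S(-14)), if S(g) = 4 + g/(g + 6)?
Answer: -3731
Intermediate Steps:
S(g) = 4 + g/(6 + g)
28*(-139 + S(-14)) = 28*(-139 + (24 + 5*(-14))/(6 - 14)) = 28*(-139 + (24 - 70)/(-8)) = 28*(-139 - ⅛*(-46)) = 28*(-139 + 23/4) = 28*(-533/4) = -3731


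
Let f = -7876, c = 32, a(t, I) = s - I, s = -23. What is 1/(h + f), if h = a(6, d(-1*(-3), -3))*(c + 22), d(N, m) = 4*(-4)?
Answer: -1/8254 ≈ -0.00012115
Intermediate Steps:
d(N, m) = -16
a(t, I) = -23 - I
h = -378 (h = (-23 - 1*(-16))*(32 + 22) = (-23 + 16)*54 = -7*54 = -378)
1/(h + f) = 1/(-378 - 7876) = 1/(-8254) = -1/8254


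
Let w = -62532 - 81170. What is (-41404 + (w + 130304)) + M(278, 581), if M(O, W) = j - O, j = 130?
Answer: -54950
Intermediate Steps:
M(O, W) = 130 - O
w = -143702
(-41404 + (w + 130304)) + M(278, 581) = (-41404 + (-143702 + 130304)) + (130 - 1*278) = (-41404 - 13398) + (130 - 278) = -54802 - 148 = -54950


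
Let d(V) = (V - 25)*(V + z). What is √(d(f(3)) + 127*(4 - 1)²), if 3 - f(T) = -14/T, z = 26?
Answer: √5035/3 ≈ 23.653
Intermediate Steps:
f(T) = 3 + 14/T (f(T) = 3 - (-14)/T = 3 + 14/T)
d(V) = (-25 + V)*(26 + V) (d(V) = (V - 25)*(V + 26) = (-25 + V)*(26 + V))
√(d(f(3)) + 127*(4 - 1)²) = √((-650 + (3 + 14/3) + (3 + 14/3)²) + 127*(4 - 1)²) = √((-650 + (3 + 14*(⅓)) + (3 + 14*(⅓))²) + 127*3²) = √((-650 + (3 + 14/3) + (3 + 14/3)²) + 127*9) = √((-650 + 23/3 + (23/3)²) + 1143) = √((-650 + 23/3 + 529/9) + 1143) = √(-5252/9 + 1143) = √(5035/9) = √5035/3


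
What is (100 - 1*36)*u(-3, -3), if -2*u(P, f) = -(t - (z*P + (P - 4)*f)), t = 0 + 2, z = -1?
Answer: -704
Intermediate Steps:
t = 2
u(P, f) = 1 + P/2 - f*(-4 + P)/2 (u(P, f) = -(-1)*(2 - (-P + (P - 4)*f))/2 = -(-1)*(2 - (-P + (-4 + P)*f))/2 = -(-1)*(2 - (-P + f*(-4 + P)))/2 = -(-1)*(2 + (P - f*(-4 + P)))/2 = -(-1)*(2 + P - f*(-4 + P))/2 = -(-2 - P + f*(-4 + P))/2 = 1 + P/2 - f*(-4 + P)/2)
(100 - 1*36)*u(-3, -3) = (100 - 1*36)*(1 + (1/2)*(-3) + 2*(-3) - 1/2*(-3)*(-3)) = (100 - 36)*(1 - 3/2 - 6 - 9/2) = 64*(-11) = -704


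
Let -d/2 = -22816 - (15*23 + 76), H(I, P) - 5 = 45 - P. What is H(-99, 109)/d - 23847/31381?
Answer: -1110116957/1458400594 ≈ -0.76119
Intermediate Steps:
H(I, P) = 50 - P (H(I, P) = 5 + (45 - P) = 50 - P)
d = 46474 (d = -2*(-22816 - (15*23 + 76)) = -2*(-22816 - (345 + 76)) = -2*(-22816 - 1*421) = -2*(-22816 - 421) = -2*(-23237) = 46474)
H(-99, 109)/d - 23847/31381 = (50 - 1*109)/46474 - 23847/31381 = (50 - 109)*(1/46474) - 23847*1/31381 = -59*1/46474 - 23847/31381 = -59/46474 - 23847/31381 = -1110116957/1458400594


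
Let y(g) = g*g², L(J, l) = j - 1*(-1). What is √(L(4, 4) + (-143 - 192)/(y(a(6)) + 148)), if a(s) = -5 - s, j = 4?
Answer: 25*√70/91 ≈ 2.2985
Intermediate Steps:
L(J, l) = 5 (L(J, l) = 4 - 1*(-1) = 4 + 1 = 5)
y(g) = g³
√(L(4, 4) + (-143 - 192)/(y(a(6)) + 148)) = √(5 + (-143 - 192)/((-5 - 1*6)³ + 148)) = √(5 - 335/((-5 - 6)³ + 148)) = √(5 - 335/((-11)³ + 148)) = √(5 - 335/(-1331 + 148)) = √(5 - 335/(-1183)) = √(5 - 335*(-1/1183)) = √(5 + 335/1183) = √(6250/1183) = 25*√70/91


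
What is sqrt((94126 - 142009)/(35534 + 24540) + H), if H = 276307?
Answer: sqrt(20350151891710)/8582 ≈ 525.65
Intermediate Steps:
sqrt((94126 - 142009)/(35534 + 24540) + H) = sqrt((94126 - 142009)/(35534 + 24540) + 276307) = sqrt(-47883/60074 + 276307) = sqrt(16598818835/60074) = sqrt(20350151891710)/8582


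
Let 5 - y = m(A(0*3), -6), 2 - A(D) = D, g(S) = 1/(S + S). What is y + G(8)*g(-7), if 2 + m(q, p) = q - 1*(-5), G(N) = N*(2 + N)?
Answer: -40/7 ≈ -5.7143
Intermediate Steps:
g(S) = 1/(2*S)
A(D) = 2 - D
m(q, p) = 3 + q (m(q, p) = -2 + (q - 1*(-5)) = -2 + (q + 5) = -2 + (5 + q) = 3 + q)
y = 0 (y = 5 - (3 + (2 - 0*3)) = 5 - (3 + (2 - 1*0)) = 5 - (3 + (2 + 0)) = 5 - (3 + 2) = 5 - 1*5 = 5 - 5 = 0)
y + G(8)*g(-7) = 0 + (8*(2 + 8))*((½)/(-7)) = 0 + (8*10)*((½)*(-⅐)) = 0 + 80*(-1/14) = 0 - 40/7 = -40/7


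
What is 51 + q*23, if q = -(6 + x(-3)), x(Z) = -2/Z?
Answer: -307/3 ≈ -102.33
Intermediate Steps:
q = -20/3 (q = -(6 - 2/(-3)) = -(6 - 2*(-1/3)) = -(6 + 2/3) = -1*20/3 = -20/3 ≈ -6.6667)
51 + q*23 = 51 - 20/3*23 = 51 - 460/3 = -307/3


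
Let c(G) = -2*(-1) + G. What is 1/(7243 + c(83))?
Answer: 1/7328 ≈ 0.00013646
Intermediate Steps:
c(G) = 2 + G
1/(7243 + c(83)) = 1/(7243 + (2 + 83)) = 1/(7243 + 85) = 1/7328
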